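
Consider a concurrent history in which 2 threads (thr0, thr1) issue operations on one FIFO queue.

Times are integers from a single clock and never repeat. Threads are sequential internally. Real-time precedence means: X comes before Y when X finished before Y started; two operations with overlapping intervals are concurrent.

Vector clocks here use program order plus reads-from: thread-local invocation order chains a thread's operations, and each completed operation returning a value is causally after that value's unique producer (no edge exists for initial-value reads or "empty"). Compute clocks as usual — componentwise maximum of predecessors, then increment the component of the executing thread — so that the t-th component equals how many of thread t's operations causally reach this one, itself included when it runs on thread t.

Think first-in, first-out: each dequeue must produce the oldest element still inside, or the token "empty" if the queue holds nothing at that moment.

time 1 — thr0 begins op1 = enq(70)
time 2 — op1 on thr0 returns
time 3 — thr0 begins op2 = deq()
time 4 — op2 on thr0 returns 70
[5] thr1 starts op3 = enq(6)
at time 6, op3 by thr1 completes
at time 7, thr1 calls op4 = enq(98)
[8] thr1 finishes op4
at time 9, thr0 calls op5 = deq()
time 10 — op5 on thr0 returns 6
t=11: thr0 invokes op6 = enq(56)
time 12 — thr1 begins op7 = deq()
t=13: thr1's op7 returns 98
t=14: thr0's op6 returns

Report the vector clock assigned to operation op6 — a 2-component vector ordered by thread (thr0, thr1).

no predecessors for op3 (invoked 5): thr1 increments from zero → (0, 1)
no predecessors for op1 (invoked 1): thr0 increments from zero → (1, 0)
VC(op4, invoked at 7): max of VC(op3)=(0, 1), then +1 on thread thr1 → (0, 2)
VC(op2, invoked at 3): max of VC(op1)=(1, 0), then +1 on thread thr0 → (2, 0)
VC(op7, invoked at 12): max of VC(op4)=(0, 2), then +1 on thread thr1 → (0, 3)
VC(op5, invoked at 9): max of VC(op2)=(2, 0), VC(op3)=(0, 1), then +1 on thread thr0 → (3, 1)
VC(op6, invoked at 11): max of VC(op5)=(3, 1), then +1 on thread thr0 → (4, 1)
target: VC(op6) = (4, 1)

(4, 1)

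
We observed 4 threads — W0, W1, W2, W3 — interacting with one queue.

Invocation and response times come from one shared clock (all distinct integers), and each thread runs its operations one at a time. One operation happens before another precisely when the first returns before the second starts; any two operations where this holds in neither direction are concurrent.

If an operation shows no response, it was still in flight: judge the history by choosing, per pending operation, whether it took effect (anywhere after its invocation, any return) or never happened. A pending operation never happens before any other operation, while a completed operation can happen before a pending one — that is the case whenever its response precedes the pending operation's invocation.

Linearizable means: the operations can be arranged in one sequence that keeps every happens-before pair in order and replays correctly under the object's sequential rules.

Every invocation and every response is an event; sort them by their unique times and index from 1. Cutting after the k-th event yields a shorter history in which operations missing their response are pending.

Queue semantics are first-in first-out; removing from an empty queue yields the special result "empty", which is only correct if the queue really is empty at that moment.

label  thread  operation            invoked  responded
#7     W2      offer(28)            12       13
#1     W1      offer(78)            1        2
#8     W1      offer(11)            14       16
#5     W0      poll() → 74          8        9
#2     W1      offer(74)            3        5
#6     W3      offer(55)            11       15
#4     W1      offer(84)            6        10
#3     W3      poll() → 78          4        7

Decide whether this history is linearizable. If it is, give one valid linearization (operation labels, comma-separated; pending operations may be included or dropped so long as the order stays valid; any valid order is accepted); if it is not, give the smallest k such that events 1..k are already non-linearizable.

step 1: #1 offer(78) — queue <78>
step 2: #2 offer(74) — queue <78,74>
step 3: #3 poll() → 78 — queue <74>
step 4: #4 offer(84) — queue <74,84>
step 5: #5 poll() → 74 — queue <84>
step 6: #6 offer(55) — queue <84,55>
step 7: #7 offer(28) — queue <84,55,28>
step 8: #8 offer(11) — queue <84,55,28,11>

linearizable — witness: #1, #2, #3, #4, #5, #6, #7, #8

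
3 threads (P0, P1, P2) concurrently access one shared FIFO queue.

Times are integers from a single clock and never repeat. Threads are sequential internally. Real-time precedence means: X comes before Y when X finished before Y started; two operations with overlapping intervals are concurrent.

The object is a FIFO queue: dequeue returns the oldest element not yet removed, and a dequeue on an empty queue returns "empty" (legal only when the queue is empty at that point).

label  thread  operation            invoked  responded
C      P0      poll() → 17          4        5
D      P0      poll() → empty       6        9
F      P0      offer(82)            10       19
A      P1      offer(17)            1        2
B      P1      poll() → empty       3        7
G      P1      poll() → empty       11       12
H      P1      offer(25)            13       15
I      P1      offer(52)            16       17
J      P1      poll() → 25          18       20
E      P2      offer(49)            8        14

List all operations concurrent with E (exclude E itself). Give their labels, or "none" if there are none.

D, F, G, H

E spans [8,14]; an op avoiding the whole window 8..14 is ordered, any other is concurrent
A [1,2]: before
B [3,7]: before
C [4,5]: before
D [6,9]: concurrent
F [10,19]: concurrent
G [11,12]: concurrent
H [13,15]: concurrent
I [16,17]: after
J [18,20]: after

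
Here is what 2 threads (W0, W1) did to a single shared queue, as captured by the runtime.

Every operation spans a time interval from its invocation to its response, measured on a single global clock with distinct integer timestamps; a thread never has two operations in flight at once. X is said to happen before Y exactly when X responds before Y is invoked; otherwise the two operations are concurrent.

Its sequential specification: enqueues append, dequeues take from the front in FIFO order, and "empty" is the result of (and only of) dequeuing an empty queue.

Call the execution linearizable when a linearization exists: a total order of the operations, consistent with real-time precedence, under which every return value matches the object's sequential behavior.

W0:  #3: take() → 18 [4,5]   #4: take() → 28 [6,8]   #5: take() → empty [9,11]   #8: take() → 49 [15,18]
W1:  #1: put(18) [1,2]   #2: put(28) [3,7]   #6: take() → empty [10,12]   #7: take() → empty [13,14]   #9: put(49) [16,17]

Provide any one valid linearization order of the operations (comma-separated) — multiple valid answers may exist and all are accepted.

1. #1 put(18), leaving queue <18>
2. #2 put(28), leaving queue <18,28>
3. #3 take() → 18, leaving queue <28>
4. #4 take() → 28, leaving queue <>
5. #5 take() → empty, leaving queue <>
6. #6 take() → empty, leaving queue <>
7. #7 take() → empty, leaving queue <>
8. #9 put(49), leaving queue <49>
9. #8 take() → 49, leaving queue <>

#1, #2, #3, #4, #5, #6, #7, #9, #8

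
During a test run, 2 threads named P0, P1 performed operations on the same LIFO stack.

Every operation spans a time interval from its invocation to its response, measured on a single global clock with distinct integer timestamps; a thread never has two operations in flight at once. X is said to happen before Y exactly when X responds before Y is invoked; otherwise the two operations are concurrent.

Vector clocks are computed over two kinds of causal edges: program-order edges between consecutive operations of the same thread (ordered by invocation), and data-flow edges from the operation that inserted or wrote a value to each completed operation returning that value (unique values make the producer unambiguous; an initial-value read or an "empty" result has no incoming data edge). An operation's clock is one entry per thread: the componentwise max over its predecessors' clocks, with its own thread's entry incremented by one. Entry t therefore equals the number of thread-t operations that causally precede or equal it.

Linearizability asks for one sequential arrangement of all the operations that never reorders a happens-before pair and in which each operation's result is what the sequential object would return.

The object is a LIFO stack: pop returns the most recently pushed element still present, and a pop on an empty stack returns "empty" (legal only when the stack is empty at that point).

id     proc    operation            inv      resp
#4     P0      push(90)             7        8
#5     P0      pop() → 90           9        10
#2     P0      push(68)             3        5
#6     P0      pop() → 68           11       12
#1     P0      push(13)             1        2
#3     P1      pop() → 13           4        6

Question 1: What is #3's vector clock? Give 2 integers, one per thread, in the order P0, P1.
Answer: (1, 1)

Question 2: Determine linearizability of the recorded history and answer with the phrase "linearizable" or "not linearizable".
linearizable

one valid linearization: #1, #3, #2, #4, #5, #6
after step 1 (#1 push(13)): stack <13>
after step 2 (#3 pop() → 13): stack <>
after step 3 (#2 push(68)): stack <68>
after step 4 (#4 push(90)): stack <68,90>
after step 5 (#5 pop() → 90): stack <68>
after step 6 (#6 pop() → 68): stack <>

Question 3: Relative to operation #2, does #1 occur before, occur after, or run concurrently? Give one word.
Answer: before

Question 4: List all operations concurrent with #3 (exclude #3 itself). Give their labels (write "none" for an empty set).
Answer: #2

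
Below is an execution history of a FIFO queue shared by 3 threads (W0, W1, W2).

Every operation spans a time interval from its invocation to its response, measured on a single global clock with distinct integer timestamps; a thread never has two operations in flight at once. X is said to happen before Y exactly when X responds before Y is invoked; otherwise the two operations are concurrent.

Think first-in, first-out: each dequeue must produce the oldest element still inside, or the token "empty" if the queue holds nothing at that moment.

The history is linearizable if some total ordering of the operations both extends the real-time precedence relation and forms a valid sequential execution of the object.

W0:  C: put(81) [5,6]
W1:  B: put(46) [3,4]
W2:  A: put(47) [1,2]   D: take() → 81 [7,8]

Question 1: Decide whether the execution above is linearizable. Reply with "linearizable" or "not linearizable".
events 1..7 are fine; event 8 — the response of D at time 8 — makes the prefix non-linearizable
the completed operations (4 total) allow one real-time order; the FIFO queue replay rejects it
e.g. A, B, C, D: illegal at step 4, since D take() → 81 cannot apply there

not linearizable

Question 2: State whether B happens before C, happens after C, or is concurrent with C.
Answer: before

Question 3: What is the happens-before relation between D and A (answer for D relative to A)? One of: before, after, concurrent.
Answer: after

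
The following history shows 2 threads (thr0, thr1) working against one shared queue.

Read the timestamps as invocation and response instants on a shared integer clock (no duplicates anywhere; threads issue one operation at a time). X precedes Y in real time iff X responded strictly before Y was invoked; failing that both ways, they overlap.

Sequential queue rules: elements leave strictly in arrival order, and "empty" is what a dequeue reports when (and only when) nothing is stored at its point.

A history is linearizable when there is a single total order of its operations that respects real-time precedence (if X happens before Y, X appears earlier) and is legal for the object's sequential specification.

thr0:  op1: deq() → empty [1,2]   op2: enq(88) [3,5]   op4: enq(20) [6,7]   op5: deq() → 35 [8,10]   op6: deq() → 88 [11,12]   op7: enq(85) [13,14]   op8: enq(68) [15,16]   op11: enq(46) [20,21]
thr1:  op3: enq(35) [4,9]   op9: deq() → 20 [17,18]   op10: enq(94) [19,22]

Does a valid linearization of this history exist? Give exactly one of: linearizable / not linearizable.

linearizable

witness order: op1, op3, op2, op4, op5, op6, op7, op8, op9, op10, op11
step 1: op1 deq() → empty — queue <>
step 2: op3 enq(35) — queue <35>
step 3: op2 enq(88) — queue <35,88>
step 4: op4 enq(20) — queue <35,88,20>
step 5: op5 deq() → 35 — queue <88,20>
step 6: op6 deq() → 88 — queue <20>
step 7: op7 enq(85) — queue <20,85>
step 8: op8 enq(68) — queue <20,85,68>
step 9: op9 deq() → 20 — queue <85,68>
step 10: op10 enq(94) — queue <85,68,94>
step 11: op11 enq(46) — queue <85,68,94,46>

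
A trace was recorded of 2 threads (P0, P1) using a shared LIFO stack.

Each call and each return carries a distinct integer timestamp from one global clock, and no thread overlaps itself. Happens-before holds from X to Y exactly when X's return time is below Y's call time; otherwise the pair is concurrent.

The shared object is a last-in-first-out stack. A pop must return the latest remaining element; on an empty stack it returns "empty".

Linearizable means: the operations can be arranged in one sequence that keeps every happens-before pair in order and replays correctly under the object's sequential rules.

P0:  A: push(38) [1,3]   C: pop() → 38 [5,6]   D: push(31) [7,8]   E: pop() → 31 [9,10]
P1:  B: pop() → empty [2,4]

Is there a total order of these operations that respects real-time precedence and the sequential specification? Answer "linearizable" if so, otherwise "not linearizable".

linearizable

witness order: B, A, C, D, E
1. B pop() → empty, leaving stack <>
2. A push(38), leaving stack <38>
3. C pop() → 38, leaving stack <>
4. D push(31), leaving stack <31>
5. E pop() → 31, leaving stack <>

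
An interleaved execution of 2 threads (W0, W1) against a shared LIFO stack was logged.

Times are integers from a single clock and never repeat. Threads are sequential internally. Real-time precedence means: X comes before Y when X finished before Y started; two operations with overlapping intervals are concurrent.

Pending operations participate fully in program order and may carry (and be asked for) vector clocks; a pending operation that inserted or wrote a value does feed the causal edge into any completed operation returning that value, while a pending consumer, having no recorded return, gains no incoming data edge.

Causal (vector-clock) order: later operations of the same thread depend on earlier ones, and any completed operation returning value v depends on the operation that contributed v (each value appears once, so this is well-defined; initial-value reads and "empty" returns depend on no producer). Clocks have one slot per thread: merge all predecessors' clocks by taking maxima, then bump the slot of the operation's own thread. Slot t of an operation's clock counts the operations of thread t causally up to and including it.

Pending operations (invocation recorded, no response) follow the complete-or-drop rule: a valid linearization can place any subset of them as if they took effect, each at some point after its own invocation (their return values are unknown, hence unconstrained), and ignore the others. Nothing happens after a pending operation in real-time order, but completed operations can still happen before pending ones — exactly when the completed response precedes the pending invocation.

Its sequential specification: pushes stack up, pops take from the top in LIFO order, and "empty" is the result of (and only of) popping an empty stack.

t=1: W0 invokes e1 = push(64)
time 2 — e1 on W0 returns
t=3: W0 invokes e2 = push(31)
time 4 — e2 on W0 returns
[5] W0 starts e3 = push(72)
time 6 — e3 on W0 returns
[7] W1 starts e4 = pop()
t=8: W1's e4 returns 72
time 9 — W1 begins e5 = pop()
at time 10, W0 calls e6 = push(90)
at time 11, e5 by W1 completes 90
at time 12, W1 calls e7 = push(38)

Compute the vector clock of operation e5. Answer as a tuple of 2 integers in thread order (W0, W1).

root op e1, invoked 1: fresh clock plus W0's own tick → (1, 0)
e2 (invocation 3): componentwise max over VC(e1)=(1, 0), +1 at W0, giving (2, 0)
e3 (invocation 5): componentwise max over VC(e2)=(2, 0), +1 at W0, giving (3, 0)
e4 (invocation 7): componentwise max over VC(e3)=(3, 0), +1 at W1, giving (3, 1)
e6 (invocation 10): componentwise max over VC(e3)=(3, 0), +1 at W0, giving (4, 0)
e5 (invocation 9): componentwise max over VC(e4)=(3, 1), VC(e6)=(4, 0), +1 at W1, giving (4, 2)
e7 (invocation 12): componentwise max over VC(e5)=(4, 2), +1 at W1, giving (4, 3)
target: VC(e5) = (4, 2)

(4, 2)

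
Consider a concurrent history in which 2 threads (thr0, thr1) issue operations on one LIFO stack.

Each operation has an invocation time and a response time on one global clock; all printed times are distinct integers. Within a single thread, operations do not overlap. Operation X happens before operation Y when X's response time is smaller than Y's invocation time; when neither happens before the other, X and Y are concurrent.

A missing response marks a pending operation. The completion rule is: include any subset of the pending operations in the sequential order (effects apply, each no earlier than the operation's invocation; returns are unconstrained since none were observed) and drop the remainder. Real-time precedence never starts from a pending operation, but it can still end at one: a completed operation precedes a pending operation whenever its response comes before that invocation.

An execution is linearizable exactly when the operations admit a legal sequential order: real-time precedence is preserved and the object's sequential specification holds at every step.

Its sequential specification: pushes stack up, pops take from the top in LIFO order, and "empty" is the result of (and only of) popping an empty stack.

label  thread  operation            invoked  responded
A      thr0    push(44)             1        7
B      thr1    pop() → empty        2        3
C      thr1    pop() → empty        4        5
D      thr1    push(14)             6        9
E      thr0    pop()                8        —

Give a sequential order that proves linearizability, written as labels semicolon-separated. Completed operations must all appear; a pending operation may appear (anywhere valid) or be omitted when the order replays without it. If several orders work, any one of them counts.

B; C; A; D

after step 1 (B pop() → empty): stack <>
after step 2 (C pop() → empty): stack <>
after step 3 (A push(44)): stack <44>
after step 4 (D push(14)): stack <44,14>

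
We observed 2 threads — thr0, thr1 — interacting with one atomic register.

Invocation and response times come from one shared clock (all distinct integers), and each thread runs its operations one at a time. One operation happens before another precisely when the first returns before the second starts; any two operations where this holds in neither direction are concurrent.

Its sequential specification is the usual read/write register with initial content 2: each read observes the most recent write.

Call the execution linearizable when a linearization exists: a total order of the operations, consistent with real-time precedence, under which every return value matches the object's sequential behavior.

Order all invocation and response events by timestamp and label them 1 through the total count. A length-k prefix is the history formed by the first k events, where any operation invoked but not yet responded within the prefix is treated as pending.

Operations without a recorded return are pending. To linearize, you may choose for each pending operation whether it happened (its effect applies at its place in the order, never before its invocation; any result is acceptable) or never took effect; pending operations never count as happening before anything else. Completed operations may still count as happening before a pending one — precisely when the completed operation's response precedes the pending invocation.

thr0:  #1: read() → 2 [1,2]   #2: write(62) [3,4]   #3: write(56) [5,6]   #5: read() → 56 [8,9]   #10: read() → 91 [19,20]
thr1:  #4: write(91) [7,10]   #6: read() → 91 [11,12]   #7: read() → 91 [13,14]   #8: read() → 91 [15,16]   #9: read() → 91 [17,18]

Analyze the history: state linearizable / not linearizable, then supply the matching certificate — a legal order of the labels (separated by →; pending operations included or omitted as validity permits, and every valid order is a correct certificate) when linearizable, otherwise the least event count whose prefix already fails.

after step 1 (#1 read() → 2): value 2
after step 2 (#2 write(62)): value 62
after step 3 (#3 write(56)): value 56
after step 4 (#5 read() → 56): value 56
after step 5 (#4 write(91)): value 91
after step 6 (#6 read() → 91): value 91
after step 7 (#7 read() → 91): value 91
after step 8 (#8 read() → 91): value 91
after step 9 (#9 read() → 91): value 91
after step 10 (#10 read() → 91): value 91

linearizable — witness: #1 → #2 → #3 → #5 → #4 → #6 → #7 → #8 → #9 → #10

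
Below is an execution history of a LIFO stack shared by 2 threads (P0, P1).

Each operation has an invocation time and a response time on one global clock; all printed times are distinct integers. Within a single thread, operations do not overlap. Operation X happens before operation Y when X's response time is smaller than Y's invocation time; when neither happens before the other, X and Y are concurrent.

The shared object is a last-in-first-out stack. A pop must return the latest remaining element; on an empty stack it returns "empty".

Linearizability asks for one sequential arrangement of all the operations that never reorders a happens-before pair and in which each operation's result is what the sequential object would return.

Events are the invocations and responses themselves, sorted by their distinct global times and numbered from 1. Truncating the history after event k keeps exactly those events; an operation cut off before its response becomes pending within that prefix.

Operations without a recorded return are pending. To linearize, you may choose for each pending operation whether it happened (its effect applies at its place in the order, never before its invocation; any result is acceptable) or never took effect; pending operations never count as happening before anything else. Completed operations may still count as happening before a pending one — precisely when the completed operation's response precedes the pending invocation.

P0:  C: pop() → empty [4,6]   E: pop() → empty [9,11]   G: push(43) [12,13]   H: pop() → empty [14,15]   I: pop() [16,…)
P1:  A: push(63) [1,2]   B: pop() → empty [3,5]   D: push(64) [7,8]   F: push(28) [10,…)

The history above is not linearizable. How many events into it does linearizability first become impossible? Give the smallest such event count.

6

events 1..5 are linearizable, e.g. via A, C, B:
1. A push(63), leaving stack <63>
2. C pop() (pending, included), leaving stack <>
3. B pop() → empty, leaving stack <>
with event 6 included (C responding at time 6), all real-time-consistent orders fail
sample order A, B, C stalls at step 2 — B pop() → empty has no legal effect
sample order A, C, B stalls at step 2 — C pop() → empty has no legal effect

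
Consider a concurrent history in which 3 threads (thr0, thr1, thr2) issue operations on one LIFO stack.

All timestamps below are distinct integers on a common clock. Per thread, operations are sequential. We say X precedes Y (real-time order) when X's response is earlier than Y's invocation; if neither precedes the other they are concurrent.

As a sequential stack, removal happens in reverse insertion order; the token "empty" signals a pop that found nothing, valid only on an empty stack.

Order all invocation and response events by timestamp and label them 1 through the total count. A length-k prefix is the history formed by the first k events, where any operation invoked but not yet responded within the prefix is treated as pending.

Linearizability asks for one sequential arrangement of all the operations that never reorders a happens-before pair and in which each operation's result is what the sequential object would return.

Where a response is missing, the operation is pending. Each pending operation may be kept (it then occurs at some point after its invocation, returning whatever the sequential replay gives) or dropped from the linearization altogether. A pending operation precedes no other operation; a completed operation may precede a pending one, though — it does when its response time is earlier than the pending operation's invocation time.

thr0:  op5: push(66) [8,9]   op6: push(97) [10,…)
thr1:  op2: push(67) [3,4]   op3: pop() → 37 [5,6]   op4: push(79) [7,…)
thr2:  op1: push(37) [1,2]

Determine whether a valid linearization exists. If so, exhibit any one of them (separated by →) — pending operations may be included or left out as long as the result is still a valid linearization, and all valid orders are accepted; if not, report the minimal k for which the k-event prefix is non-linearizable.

not linearizable — minimal violating prefix: 6 events

prefix check: 1..5 passes, 1..6 fails once op3's time-6 response joins
exhaustive check: the 3 completed LIFO stack ops admit one real-time order; illegal
e.g. op1, op2, op3: illegal at step 3, since op3 pop() → 37 cannot apply there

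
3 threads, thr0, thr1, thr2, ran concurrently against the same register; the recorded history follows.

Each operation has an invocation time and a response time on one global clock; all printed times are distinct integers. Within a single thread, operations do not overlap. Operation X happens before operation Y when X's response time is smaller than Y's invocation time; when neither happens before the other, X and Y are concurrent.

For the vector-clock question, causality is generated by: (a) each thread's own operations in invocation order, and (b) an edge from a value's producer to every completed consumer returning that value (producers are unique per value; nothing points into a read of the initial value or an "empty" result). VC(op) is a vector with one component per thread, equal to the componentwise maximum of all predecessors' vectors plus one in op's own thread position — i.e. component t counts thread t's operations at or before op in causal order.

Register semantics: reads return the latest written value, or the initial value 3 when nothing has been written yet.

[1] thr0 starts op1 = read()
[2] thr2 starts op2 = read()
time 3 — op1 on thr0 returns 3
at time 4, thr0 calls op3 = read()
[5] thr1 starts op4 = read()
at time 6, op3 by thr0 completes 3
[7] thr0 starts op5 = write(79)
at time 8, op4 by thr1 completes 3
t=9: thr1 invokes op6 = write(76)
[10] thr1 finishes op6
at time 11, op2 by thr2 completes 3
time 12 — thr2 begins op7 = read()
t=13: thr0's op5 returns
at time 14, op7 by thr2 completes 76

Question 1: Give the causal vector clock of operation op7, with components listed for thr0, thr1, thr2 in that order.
Answer: (0, 2, 2)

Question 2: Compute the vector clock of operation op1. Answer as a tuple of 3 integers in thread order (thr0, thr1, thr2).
Answer: (1, 0, 0)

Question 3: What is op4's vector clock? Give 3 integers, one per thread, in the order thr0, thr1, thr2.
Answer: (0, 1, 0)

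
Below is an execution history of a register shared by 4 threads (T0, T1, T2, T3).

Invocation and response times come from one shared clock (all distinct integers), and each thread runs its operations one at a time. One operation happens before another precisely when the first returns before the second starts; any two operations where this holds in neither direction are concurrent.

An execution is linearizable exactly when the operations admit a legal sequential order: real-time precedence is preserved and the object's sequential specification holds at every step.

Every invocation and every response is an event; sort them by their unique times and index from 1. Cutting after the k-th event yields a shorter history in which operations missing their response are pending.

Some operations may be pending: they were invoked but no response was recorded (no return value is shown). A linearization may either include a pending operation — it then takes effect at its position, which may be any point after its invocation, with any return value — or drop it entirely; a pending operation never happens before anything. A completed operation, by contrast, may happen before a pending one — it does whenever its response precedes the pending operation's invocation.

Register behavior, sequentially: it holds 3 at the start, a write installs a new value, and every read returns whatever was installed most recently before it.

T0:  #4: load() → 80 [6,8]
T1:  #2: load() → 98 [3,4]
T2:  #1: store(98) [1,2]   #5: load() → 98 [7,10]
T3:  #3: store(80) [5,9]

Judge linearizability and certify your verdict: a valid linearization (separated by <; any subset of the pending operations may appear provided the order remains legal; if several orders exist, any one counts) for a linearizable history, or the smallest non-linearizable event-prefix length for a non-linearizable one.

linearizable — witness: #1 < #2 < #5 < #3 < #4

after step 1 (#1 store(98)): value 98
after step 2 (#2 load() → 98): value 98
after step 3 (#5 load() → 98): value 98
after step 4 (#3 store(80)): value 80
after step 5 (#4 load() → 80): value 80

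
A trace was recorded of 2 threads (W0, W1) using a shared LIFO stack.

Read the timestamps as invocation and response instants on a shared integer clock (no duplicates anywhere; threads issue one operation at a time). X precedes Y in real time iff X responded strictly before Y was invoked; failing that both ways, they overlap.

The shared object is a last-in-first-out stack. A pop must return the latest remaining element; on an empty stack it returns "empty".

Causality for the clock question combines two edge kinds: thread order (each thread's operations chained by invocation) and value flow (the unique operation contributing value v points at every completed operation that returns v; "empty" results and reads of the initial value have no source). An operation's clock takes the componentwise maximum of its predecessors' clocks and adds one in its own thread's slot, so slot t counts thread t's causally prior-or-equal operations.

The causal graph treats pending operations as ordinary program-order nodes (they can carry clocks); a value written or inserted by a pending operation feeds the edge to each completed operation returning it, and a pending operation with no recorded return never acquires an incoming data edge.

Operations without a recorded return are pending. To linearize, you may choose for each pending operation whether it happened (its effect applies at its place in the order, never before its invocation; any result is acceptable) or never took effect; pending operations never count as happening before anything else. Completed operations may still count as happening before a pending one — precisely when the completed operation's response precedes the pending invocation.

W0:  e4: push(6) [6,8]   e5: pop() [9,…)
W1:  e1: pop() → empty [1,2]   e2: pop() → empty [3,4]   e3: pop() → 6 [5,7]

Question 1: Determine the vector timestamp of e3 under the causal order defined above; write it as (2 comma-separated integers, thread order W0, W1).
root op e1, invoked 1: fresh clock plus W1's own tick → (0, 1)
root op e4, invoked 6: fresh clock plus W0's own tick → (1, 0)
e2 (invocation 3): componentwise max over VC(e1)=(0, 1), +1 at W1, giving (0, 2)
e5 (invocation 9): componentwise max over VC(e4)=(1, 0), +1 at W0, giving (2, 0)
e3 (invocation 5): componentwise max over VC(e2)=(0, 2), VC(e4)=(1, 0), +1 at W1, giving (1, 3)
target: VC(e3) = (1, 3)

(1, 3)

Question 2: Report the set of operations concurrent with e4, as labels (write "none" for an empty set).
overlap test against e4 [6,8]: concurrent iff the interval meets 6..8
e1 [1,2]: before
e2 [3,4]: before
e3 [5,7]: concurrent
e5 [9,…): after

e3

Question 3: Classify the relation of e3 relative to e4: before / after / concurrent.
e3 spans [5,7], e4 spans [6,8]
the intervals overlap in both directions

concurrent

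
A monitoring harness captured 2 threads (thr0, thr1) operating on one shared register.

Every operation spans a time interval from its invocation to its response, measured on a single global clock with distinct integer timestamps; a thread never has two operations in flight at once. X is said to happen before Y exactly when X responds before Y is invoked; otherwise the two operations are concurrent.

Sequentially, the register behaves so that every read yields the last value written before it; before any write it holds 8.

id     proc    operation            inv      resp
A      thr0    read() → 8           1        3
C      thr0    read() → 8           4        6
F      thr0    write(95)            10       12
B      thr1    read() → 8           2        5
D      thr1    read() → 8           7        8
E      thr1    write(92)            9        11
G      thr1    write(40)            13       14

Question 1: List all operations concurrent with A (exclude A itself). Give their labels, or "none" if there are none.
Answer: B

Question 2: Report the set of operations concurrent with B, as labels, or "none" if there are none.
Answer: A, C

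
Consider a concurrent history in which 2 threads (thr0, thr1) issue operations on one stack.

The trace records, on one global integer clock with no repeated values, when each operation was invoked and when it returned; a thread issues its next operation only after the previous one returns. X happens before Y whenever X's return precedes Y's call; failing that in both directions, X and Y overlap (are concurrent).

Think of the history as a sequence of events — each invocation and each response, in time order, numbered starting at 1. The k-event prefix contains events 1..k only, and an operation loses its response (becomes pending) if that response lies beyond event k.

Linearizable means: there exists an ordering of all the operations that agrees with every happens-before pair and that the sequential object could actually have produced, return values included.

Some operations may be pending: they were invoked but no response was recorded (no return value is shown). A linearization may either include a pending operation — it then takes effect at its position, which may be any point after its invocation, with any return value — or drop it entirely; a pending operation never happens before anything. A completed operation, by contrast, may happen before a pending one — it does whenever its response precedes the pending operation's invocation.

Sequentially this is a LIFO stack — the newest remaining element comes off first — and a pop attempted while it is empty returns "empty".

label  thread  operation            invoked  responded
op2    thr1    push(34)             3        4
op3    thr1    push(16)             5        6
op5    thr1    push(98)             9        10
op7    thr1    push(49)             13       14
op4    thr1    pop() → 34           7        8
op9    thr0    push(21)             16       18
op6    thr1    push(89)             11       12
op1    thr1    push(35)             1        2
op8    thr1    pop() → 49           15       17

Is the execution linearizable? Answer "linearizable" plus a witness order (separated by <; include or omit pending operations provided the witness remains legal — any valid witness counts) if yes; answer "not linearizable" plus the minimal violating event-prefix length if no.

not linearizable — minimal violating prefix: 8 events

events 1..7 are fine; event 8 — the response of op4 at time 8 — makes the prefix non-linearizable
exactly one order of the 4 completed ops respects real time; the stack replay fails
one such order, op1, op2, op3, op4, breaks at step 4 where op4 pop() → 34 is illegal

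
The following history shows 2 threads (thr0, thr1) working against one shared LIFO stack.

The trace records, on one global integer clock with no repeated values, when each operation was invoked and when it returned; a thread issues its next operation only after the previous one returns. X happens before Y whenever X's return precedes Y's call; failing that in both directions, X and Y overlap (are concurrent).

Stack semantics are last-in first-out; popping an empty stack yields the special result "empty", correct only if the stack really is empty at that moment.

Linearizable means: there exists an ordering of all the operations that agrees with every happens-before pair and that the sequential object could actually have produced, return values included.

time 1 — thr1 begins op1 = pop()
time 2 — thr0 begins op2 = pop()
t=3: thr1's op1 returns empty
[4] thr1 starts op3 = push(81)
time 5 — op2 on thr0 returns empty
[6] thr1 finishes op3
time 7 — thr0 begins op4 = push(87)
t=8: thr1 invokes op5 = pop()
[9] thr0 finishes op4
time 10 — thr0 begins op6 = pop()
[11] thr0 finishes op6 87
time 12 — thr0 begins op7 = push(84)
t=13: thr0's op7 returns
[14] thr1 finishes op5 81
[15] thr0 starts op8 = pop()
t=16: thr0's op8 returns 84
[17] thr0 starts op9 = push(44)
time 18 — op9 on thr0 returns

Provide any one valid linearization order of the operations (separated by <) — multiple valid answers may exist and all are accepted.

op1 < op2 < op3 < op4 < op6 < op5 < op7 < op8 < op9

after step 1 (op1 pop() → empty): stack <>
after step 2 (op2 pop() → empty): stack <>
after step 3 (op3 push(81)): stack <81>
after step 4 (op4 push(87)): stack <81,87>
after step 5 (op6 pop() → 87): stack <81>
after step 6 (op5 pop() → 81): stack <>
after step 7 (op7 push(84)): stack <84>
after step 8 (op8 pop() → 84): stack <>
after step 9 (op9 push(44)): stack <44>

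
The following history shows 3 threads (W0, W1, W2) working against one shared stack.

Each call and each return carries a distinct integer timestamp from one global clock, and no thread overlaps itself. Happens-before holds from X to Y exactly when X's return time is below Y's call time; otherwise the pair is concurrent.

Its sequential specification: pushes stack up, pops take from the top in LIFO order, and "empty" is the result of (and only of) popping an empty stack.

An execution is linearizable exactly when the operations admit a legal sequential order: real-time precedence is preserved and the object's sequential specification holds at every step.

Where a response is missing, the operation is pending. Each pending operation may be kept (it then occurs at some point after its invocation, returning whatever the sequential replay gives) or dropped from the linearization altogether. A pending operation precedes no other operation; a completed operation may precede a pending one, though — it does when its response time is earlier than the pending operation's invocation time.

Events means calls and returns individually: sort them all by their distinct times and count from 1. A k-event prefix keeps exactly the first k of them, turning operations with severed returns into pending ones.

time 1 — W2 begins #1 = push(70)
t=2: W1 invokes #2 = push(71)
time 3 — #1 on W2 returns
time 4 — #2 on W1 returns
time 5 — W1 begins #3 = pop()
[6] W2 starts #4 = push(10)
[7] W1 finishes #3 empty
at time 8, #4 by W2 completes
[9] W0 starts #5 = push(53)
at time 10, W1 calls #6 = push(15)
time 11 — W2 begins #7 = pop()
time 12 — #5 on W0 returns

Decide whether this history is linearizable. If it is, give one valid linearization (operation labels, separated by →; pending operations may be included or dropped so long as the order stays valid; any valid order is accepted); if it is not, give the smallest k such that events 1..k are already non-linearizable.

the violation lands at event 7, #3's response at time 7: events 1..6 linearize, events 1..7 do not
no legal order exists: 2 real-time-consistent candidates over 3 completed stack operations, all rejected
no completion choice of the 1 pending operation (#4) rescues it — every subset was tried
take #1, #2, #3 (pending dropped): step 3 already fails, because #3 pop() → empty cannot occur there
take #2, #1, #3 (pending dropped): step 3 already fails, because #3 pop() → empty cannot occur there

not linearizable — minimal violating prefix: 7 events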